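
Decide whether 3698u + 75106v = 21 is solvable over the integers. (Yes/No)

By Bézout, 3698u + 75106v = 21 has integer solutions iff gcd(3698, 75106) | 21.
Euclid: 75106 = 20·3698 + 1146; 3698 = 3·1146 + 260; 1146 = 4·260 + 106; 260 = 2·106 + 48; 106 = 2·48 + 10; 48 = 4·10 + 8; 10 = 1·8 + 2; 8 = 4·2 + 0. gcd = 2; 21 mod 2 = 1. No.

No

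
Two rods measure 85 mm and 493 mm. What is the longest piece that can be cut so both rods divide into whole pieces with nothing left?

17

85 = 5 · 17
493 = 17 · 29
Common: 17 = 17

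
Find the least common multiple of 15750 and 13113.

22947750

15750 = 2 · 3² · 5³ · 7; 13113 = 3² · 31 · 47
max exponents: 2 · 3² · 5³ · 7 · 31 · 47 = 22947750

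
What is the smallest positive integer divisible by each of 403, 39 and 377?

35061

403 = 13 · 31; 39 = 3 · 13; 377 = 13 · 29
lcm takes max exponent of each prime: 3 · 13 · 29 · 31 = 35061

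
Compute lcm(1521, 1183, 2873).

180999

lcm(1521, 1183) = 1521·1183/gcd = 1799343/169 = 10647
lcm(10647, 2873) = 10647·2873/gcd = 30588831/169 = 180999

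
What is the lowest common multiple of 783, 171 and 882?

lcm(783, 171) = 783·171/gcd = 133893/9 = 14877
lcm(14877, 882) = 14877·882/gcd = 13121514/9 = 1457946

1457946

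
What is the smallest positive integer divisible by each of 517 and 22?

517 = 11 · 47; 22 = 2 · 11
max exponents: 2 · 11 · 47 = 1034

1034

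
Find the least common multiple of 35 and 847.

4235

35 = 5 · 7; 847 = 7 · 11²
max exponents: 5 · 7 · 11² = 4235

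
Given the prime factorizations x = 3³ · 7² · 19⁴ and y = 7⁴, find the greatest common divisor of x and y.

min exponent per shared prime: 7² = 49

49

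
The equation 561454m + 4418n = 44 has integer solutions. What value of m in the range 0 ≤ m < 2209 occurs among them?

1945

Reduce mod 4418: 561454m ≡ 44 (mod 4418). With g = gcd(561454, 4418) = 2 dividing 44, divide through: 280727m ≡ 22 (mod 2209).
Since gcd(280727, 2209) = 1, m ≡ 22·(280727)⁻¹ ≡ 1945 (mod 2209). Smallest non-negative: 1945.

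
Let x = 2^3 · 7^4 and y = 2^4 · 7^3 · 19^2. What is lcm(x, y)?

13868176

max exponent per prime: 2^4 · 7^4 · 19^2 = 13868176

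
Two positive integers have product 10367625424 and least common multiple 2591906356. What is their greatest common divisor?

4

gcd·lcm = product, so gcd = 10367625424/2591906356 = 4.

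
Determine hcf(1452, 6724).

4

Euclid: 6724 = 4·1452 + 916; 1452 = 1·916 + 536; 916 = 1·536 + 380; 536 = 1·380 + 156; 380 = 2·156 + 68; 156 = 2·68 + 20; 68 = 3·20 + 8; 20 = 2·8 + 4; 8 = 2·4 + 0. Last nonzero remainder: 4.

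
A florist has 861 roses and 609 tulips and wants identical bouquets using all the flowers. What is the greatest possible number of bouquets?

21

Euclid: 861 = 1·609 + 252; 609 = 2·252 + 105; 252 = 2·105 + 42; 105 = 2·42 + 21; 42 = 2·21 + 0. Last nonzero remainder: 21.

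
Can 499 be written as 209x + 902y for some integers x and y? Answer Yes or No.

No

gcd(209, 902): 902 = 4·209 + 66; 209 = 3·66 + 11; 66 = 6·11 + 0 → 11
11 does not divide 499, so a solution does not exist.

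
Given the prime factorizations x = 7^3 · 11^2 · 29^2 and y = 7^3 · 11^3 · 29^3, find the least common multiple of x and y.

max exponent per prime: 7^3 · 11^3 · 29^3 = 11134383337

11134383337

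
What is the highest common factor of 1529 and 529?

1

1529 = 11 · 139
529 = 23²
Common: 1 = 1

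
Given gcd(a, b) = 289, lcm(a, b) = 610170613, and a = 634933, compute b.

277729

a·b = gcd·lcm = 289·610170613 = 176339307157, so b = 176339307157/634933 = 277729.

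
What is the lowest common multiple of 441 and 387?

18963

gcd first: 441 = 1·387 + 54; 387 = 7·54 + 9; 54 = 6·9 + 0 → gcd = 9
lcm = 441·387/gcd = 170667/9 = 18963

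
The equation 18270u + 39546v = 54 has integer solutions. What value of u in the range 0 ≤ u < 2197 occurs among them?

1355

gcd(18270, 39546) = 18 (Euclid: 39546 = 2·18270 + 3006; 18270 = 6·3006 + 234; 3006 = 12·234 + 198; 234 = 1·198 + 36; 198 = 5·36 + 18; 36 = 2·18 + 0), and 18 | 54.
Extended Euclid: 18270·(-1013) + 39546·(468) = 18. Scale by 3: u₀ = -3039.
General solution u = u₀ + 2197t; reducing mod 2197 gives u = 1355 (and v = -626).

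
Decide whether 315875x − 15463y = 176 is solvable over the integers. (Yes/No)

gcd(315875, 15463): 315875 = 20·15463 + 6615; 15463 = 2·6615 + 2233; 6615 = 2·2233 + 2149; 2233 = 1·2149 + 84; 2149 = 25·84 + 49; 84 = 1·49 + 35; 49 = 1·35 + 14; 35 = 2·14 + 7; 14 = 2·7 + 0 → 7
7 does not divide 176, so a solution does not exist.

No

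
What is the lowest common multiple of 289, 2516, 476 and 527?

9281524

289 = 17²; 2516 = 2² · 17 · 37; 476 = 2² · 7 · 17; 527 = 17 · 31
lcm takes max exponent of each prime: 2² · 7 · 17² · 31 · 37 = 9281524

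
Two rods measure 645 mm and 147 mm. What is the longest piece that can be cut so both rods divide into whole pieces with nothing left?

645 = 3 · 5 · 43
147 = 3 · 7²
Common: 3 = 3

3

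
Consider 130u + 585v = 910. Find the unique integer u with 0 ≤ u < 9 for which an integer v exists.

7

gcd(130, 585) = 65 (Euclid: 585 = 4·130 + 65; 130 = 2·65 + 0), and 65 | 910.
Extended Euclid: 130·(-4) + 585·(1) = 65. Scale by 14: u₀ = -56.
General solution u = u₀ + 9t; reducing mod 9 gives u = 7 (and v = 0).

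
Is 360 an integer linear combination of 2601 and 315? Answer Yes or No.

Yes

By Bézout, 2601u − 315v = 360 has integer solutions iff gcd(2601, 315) | 360.
Euclid: 2601 = 8·315 + 81; 315 = 3·81 + 72; 81 = 1·72 + 9; 72 = 8·9 + 0. gcd = 9; 360 mod 9 = 0. Yes.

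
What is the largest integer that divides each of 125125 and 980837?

Euclid: 980837 = 7·125125 + 104962; 125125 = 1·104962 + 20163; 104962 = 5·20163 + 4147; 20163 = 4·4147 + 3575; 4147 = 1·3575 + 572; 3575 = 6·572 + 143; 572 = 4·143 + 0. Last nonzero remainder: 143.

143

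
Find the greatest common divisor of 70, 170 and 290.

10

gcd(70, 170): 170 = 2·70 + 30; 70 = 2·30 + 10; 30 = 3·10 + 0 → 10
gcd(10, 290): 290 = 29·10 + 0 → 10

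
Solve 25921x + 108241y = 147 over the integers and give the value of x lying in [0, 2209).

1140

Reduce mod 108241: 25921x ≡ 147 (mod 108241). With g = gcd(25921, 108241) = 49 dividing 147, divide through: 529x ≡ 3 (mod 2209).
Since gcd(529, 2209) = 1, x ≡ 3·(529)⁻¹ ≡ 1140 (mod 2209). Smallest non-negative: 1140.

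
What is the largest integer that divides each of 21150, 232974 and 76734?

18

gcd(21150, 232974): 232974 = 11·21150 + 324; 21150 = 65·324 + 90; 324 = 3·90 + 54; 90 = 1·54 + 36; 54 = 1·36 + 18; 36 = 2·18 + 0 → 18
gcd(18, 76734): 76734 = 4263·18 + 0 → 18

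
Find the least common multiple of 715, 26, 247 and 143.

27170

715 = 5 · 11 · 13; 26 = 2 · 13; 247 = 13 · 19; 143 = 11 · 13
lcm takes max exponent of each prime: 2 · 5 · 11 · 13 · 19 = 27170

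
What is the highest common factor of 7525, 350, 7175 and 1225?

gcd(7525, 350): 7525 = 21·350 + 175; 350 = 2·175 + 0 → 175
gcd(175, 7175): 7175 = 41·175 + 0 → 175
gcd(175, 1225): 1225 = 7·175 + 0 → 175

175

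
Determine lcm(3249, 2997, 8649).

lcm(3249, 2997) = 3249·2997/gcd = 9737253/9 = 1081917
lcm(1081917, 8649) = 1081917·8649/gcd = 9357500133/9 = 1039722237

1039722237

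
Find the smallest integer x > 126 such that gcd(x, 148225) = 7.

133

Multiples of 7 above 126: 7·19, 7·20, … . Need the cofactor coprime to 148225/7 = 21175.
Checking s = 19, 20, … the first with gcd(s, 21175) = 1 is s = 19, giving 133.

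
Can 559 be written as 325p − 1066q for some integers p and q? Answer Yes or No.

Yes

gcd(325, 1066): 1066 = 3·325 + 91; 325 = 3·91 + 52; 91 = 1·52 + 39; 52 = 1·39 + 13; 39 = 3·13 + 0 → 13
13 divides 559, so a solution exists.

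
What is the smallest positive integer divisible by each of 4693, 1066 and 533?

384826

lcm(4693, 1066) = 4693·1066/gcd = 5002738/13 = 384826
lcm(384826, 533) = 384826·533/gcd = 205112258/533 = 384826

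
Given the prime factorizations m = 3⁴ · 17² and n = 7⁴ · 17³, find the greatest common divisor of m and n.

min exponent per shared prime: 17² = 289

289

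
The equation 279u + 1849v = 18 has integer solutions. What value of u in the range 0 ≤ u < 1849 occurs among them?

179

Reduce mod 1849: 279u ≡ 18 (mod 1849). With g = gcd(279, 1849) = 1 dividing 18, divide through: 279u ≡ 18 (mod 1849).
Since gcd(279, 1849) = 1, u ≡ 18·(279)⁻¹ ≡ 179 (mod 1849). Smallest non-negative: 179.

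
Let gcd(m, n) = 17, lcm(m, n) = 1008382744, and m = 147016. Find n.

116603

m·n = gcd·lcm = 17·1008382744 = 17142506648, so n = 17142506648/147016 = 116603.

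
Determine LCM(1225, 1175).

57575

1225 = 5² · 7²; 1175 = 5² · 47
max exponents: 5² · 7² · 47 = 57575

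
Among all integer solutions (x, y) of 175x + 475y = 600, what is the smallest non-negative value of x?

17

Reduce mod 475: 175x ≡ 600 (mod 475). With g = gcd(175, 475) = 25 dividing 600, divide through: 7x ≡ 24 (mod 19).
Since gcd(7, 19) = 1, x ≡ 24·(7)⁻¹ ≡ 17 (mod 19). Smallest non-negative: 17.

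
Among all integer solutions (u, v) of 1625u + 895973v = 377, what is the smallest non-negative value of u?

28120

Euclid: 895973 = 551·1625 + 598; 1625 = 2·598 + 429; 598 = 1·429 + 169; 429 = 2·169 + 91; 169 = 1·91 + 78; 91 = 1·78 + 13; 78 = 6·13 + 0 → gcd = 13; 377 = 13·29.
Back-substitution yields 1625·(10476) + 895973·(-19) = 13, so one solution is u = 10476·29 = 303804, v = -19·29 = -551.
Solutions in u differ by 895973/13 = 68921; the one in [0, 68921) is 303804 mod 68921 = 28120.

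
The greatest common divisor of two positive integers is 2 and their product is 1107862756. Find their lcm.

gcd·lcm = product, so lcm = 1107862756/2 = 553931378.

553931378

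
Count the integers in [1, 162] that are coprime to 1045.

1045 = 5·11·19. Inclusion–exclusion on these primes:
162 − ⌊162/5⌋ − ⌊162/11⌋ − ⌊162/19⌋ + ⌊162/55⌋ + ⌊162/95⌋ + ⌊162/209⌋ − ⌊162/1045⌋ = 111

111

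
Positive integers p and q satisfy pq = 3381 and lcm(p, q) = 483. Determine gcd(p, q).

7

gcd·lcm = product, so gcd = 3381/483 = 7.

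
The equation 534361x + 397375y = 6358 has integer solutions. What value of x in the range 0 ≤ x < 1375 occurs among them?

Euclid: 534361 = 1·397375 + 136986; 397375 = 2·136986 + 123403; 136986 = 1·123403 + 13583; 123403 = 9·13583 + 1156; 13583 = 11·1156 + 867; 1156 = 1·867 + 289; 867 = 3·289 + 0 → gcd = 289; 6358 = 289·22.
Back-substitution yields 534361·(-351) + 397375·(472) = 289, so one solution is x = -351·22 = -7722, y = 472·22 = 10384.
Solutions in x differ by 397375/289 = 1375; the one in [0, 1375) is -7722 mod 1375 = 528.

528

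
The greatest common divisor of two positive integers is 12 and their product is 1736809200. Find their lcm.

144734100

Since gcd(p,q)·lcm(p,q) = pq, lcm = 1736809200/12 = 144734100.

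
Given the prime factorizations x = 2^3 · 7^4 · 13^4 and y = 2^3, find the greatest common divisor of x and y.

8

min exponent per shared prime: 2^3 = 8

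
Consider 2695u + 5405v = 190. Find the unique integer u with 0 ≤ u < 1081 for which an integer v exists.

335

Euclid: 5405 = 2·2695 + 15; 2695 = 179·15 + 10; 15 = 1·10 + 5; 10 = 2·5 + 0 → gcd = 5; 190 = 5·38.
Back-substitution yields 2695·(-361) + 5405·(180) = 5, so one solution is u = -361·38 = -13718, v = 180·38 = 6840.
Solutions in u differ by 5405/5 = 1081; the one in [0, 1081) is -13718 mod 1081 = 335.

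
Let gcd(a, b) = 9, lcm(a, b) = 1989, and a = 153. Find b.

117

Using ab = gcd(a,b)·lcm(a,b) = 9·1989 = 17901, we get b = 17901/153 = 117.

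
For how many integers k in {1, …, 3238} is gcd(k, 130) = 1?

1195

130 = 2·5·13. Inclusion–exclusion on these primes:
3238 − ⌊3238/2⌋ − ⌊3238/5⌋ − ⌊3238/13⌋ + ⌊3238/10⌋ + ⌊3238/26⌋ + ⌊3238/65⌋ − ⌊3238/130⌋ = 1195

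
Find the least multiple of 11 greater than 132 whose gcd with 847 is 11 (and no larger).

143

gcd(a, 847) = 11 forces 11 | a; write a = 11s. Then gcd(11s, 11·77) = 11·gcd(s, 77), so need gcd(s, 77) = 1.
11s > 132 gives s ≥ 13. The least s ≥ 13 coprime to 77 is 13, so a = 11·13 = 143.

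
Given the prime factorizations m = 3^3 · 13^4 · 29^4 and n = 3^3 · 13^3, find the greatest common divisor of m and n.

min exponent per shared prime: 3^3 · 13^3 = 59319

59319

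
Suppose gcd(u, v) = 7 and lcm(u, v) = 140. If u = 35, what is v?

28

u·v = gcd·lcm = 7·140 = 980, so v = 980/35 = 28.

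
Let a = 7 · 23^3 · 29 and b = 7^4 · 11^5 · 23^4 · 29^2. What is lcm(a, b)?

max exponent per prime: 7^4 · 11^5 · 23^4 · 29^2 = 91004512117095731

91004512117095731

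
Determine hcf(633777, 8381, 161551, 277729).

289

633777 = 3 · 17³ · 43; 8381 = 17² · 29; 161551 = 13 · 17² · 43; 277729 = 17² · 31²
gcd takes min exponent of each prime: 17² = 289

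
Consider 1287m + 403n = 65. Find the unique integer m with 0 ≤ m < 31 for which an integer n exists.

gcd(1287, 403) = 13 (Euclid: 1287 = 3·403 + 78; 403 = 5·78 + 13; 78 = 6·13 + 0), and 13 | 65.
Extended Euclid: 1287·(-5) + 403·(16) = 13. Scale by 5: m₀ = -25.
General solution m = m₀ + 31t; reducing mod 31 gives m = 6 (and n = -19).

6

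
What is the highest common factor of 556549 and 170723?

7

556549 = 7 · 43³
170723 = 7 · 29³
Common: 7 = 7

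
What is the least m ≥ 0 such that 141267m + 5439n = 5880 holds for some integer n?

Reduce mod 5439: 141267m ≡ 5880 (mod 5439). With g = gcd(141267, 5439) = 147 dividing 5880, divide through: 961m ≡ 40 (mod 37).
Since gcd(961, 37) = 1, m ≡ 40·(961)⁻¹ ≡ 34 (mod 37). Smallest non-negative: 34.

34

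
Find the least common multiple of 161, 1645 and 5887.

31819235

161 = 7 · 23; 1645 = 5 · 7 · 47; 5887 = 7 · 29²
lcm takes max exponent of each prime: 5 · 7 · 23 · 29² · 47 = 31819235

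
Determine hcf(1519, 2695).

49

Euclid: 2695 = 1·1519 + 1176; 1519 = 1·1176 + 343; 1176 = 3·343 + 147; 343 = 2·147 + 49; 147 = 3·49 + 0. Last nonzero remainder: 49.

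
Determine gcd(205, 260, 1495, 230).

205 = 5 · 41; 260 = 2² · 5 · 13; 1495 = 5 · 13 · 23; 230 = 2 · 5 · 23
gcd takes min exponent of each prime: 5 = 5

5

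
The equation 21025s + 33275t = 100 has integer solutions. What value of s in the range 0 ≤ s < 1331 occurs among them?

Euclid: 33275 = 1·21025 + 12250; 21025 = 1·12250 + 8775; 12250 = 1·8775 + 3475; 8775 = 2·3475 + 1825; 3475 = 1·1825 + 1650; 1825 = 1·1650 + 175; 1650 = 9·175 + 75; 175 = 2·75 + 25; 75 = 3·25 + 0 → gcd = 25; 100 = 25·4.
Back-substitution yields 21025·(383) + 33275·(-242) = 25, so one solution is s = 383·4 = 1532, t = -242·4 = -968.
Solutions in s differ by 33275/25 = 1331; the one in [0, 1331) is 1532 mod 1331 = 201.

201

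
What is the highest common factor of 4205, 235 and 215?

gcd(4205, 235): 4205 = 17·235 + 210; 235 = 1·210 + 25; 210 = 8·25 + 10; 25 = 2·10 + 5; 10 = 2·5 + 0 → 5
gcd(5, 215): 215 = 43·5 + 0 → 5

5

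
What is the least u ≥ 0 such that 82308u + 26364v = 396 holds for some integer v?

Reduce mod 26364: 82308u ≡ 396 (mod 26364). With g = gcd(82308, 26364) = 12 dividing 396, divide through: 6859u ≡ 33 (mod 2197).
Since gcd(6859, 2197) = 1, u ≡ 33·(6859)⁻¹ ≡ 451 (mod 2197). Smallest non-negative: 451.

451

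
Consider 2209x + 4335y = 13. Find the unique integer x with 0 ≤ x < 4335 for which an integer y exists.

gcd(2209, 4335) = 1 (Euclid: 4335 = 1·2209 + 2126; 2209 = 1·2126 + 83; 2126 = 25·83 + 51; 83 = 1·51 + 32; 51 = 1·32 + 19; 32 = 1·19 + 13; 19 = 1·13 + 6; 13 = 2·6 + 1; 6 = 6·1 + 0), and 1 | 13.
Extended Euclid: 2209·(679) + 4335·(-346) = 1. Scale by 13: x₀ = 8827.
General solution x = x₀ + 4335t; reducing mod 4335 gives x = 157 (and y = -80).

157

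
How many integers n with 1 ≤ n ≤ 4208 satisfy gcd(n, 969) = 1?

Prime factors of 969: 3, 17, 19. Count integers ≤ 4208 divisible by none of them.
By inclusion–exclusion: 4208 − ⌊4208/3⌋ − ⌊4208/17⌋ − ⌊4208/19⌋ + ⌊4208/51⌋ + ⌊4208/57⌋ + ⌊4208/323⌋ − ⌊4208/969⌋ = 2502.

2502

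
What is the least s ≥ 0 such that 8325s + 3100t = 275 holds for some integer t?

Reduce mod 3100: 8325s ≡ 275 (mod 3100). With g = gcd(8325, 3100) = 25 dividing 275, divide through: 333s ≡ 11 (mod 124).
Since gcd(333, 124) = 1, s ≡ 11·(333)⁻¹ ≡ 111 (mod 124). Smallest non-negative: 111.

111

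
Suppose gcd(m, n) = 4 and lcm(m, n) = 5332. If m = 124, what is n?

172

m·n = gcd·lcm = 4·5332 = 21328, so n = 21328/124 = 172.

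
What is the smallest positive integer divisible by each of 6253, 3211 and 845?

lcm(6253, 3211) = 6253·3211/gcd = 20078383/169 = 118807
lcm(118807, 845) = 118807·845/gcd = 100391915/169 = 594035

594035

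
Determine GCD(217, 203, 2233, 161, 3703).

gcd(217, 203): 217 = 1·203 + 14; 203 = 14·14 + 7; 14 = 2·7 + 0 → 7
gcd(7, 2233): 2233 = 319·7 + 0 → 7
gcd(7, 161): 161 = 23·7 + 0 → 7
gcd(7, 3703): 3703 = 529·7 + 0 → 7

7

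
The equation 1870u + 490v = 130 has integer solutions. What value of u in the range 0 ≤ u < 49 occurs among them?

Reduce mod 490: 1870u ≡ 130 (mod 490). With g = gcd(1870, 490) = 10 dividing 130, divide through: 187u ≡ 13 (mod 49).
Since gcd(187, 49) = 1, u ≡ 13·(187)⁻¹ ≡ 4 (mod 49). Smallest non-negative: 4.

4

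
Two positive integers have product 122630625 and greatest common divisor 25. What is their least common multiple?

gcd·lcm = product, so lcm = 122630625/25 = 4905225.

4905225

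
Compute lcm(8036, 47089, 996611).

lcm(8036, 47089) = 8036·47089/gcd = 378407204/49 = 7722596
lcm(7722596, 996611) = 7722596·996611/gcd = 7696424122156/49 = 157069880044

157069880044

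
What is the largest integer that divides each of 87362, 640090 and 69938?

87362 = 2 · 11² · 19²; 640090 = 2 · 5 · 11² · 23²; 69938 = 2 · 11² · 17²
gcd takes min exponent of each prime: 2 · 11² = 242

242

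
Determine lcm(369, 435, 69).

1230615

369 = 3² · 41; 435 = 3 · 5 · 29; 69 = 3 · 23
lcm takes max exponent of each prime: 3² · 5 · 23 · 29 · 41 = 1230615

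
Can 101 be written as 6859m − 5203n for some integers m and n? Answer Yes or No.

gcd(6859, 5203): 6859 = 1·5203 + 1656; 5203 = 3·1656 + 235; 1656 = 7·235 + 11; 235 = 21·11 + 4; 11 = 2·4 + 3; 4 = 1·3 + 1; 3 = 3·1 + 0 → 1
1 divides 101, so a solution exists.

Yes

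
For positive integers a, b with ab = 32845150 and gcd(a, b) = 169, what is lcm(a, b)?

194350

For any two positive integers, gcd × lcm equals their product. Hence lcm = 32845150 / 169 = 194350.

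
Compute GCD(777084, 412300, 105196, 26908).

gcd(777084, 412300): 777084 = 1·412300 + 364784; 412300 = 1·364784 + 47516; 364784 = 7·47516 + 32172; 47516 = 1·32172 + 15344; 32172 = 2·15344 + 1484; 15344 = 10·1484 + 504; 1484 = 2·504 + 476; 504 = 1·476 + 28; 476 = 17·28 + 0 → 28
gcd(28, 105196): 105196 = 3757·28 + 0 → 28
gcd(28, 26908): 26908 = 961·28 + 0 → 28

28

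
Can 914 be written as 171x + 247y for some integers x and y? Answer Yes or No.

No

gcd(171, 247): 247 = 1·171 + 76; 171 = 2·76 + 19; 76 = 4·19 + 0 → 19
19 does not divide 914, so a solution does not exist.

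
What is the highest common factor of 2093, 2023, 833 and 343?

7

2093 = 7 · 13 · 23; 2023 = 7 · 17²; 833 = 7² · 17; 343 = 7³
gcd takes min exponent of each prime: 7 = 7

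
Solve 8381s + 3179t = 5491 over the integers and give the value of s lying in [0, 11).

9

Euclid: 8381 = 2·3179 + 2023; 3179 = 1·2023 + 1156; 2023 = 1·1156 + 867; 1156 = 1·867 + 289; 867 = 3·289 + 0 → gcd = 289; 5491 = 289·19.
Back-substitution yields 8381·(-3) + 3179·(8) = 289, so one solution is s = -3·19 = -57, t = 8·19 = 152.
Solutions in s differ by 3179/289 = 11; the one in [0, 11) is -57 mod 11 = 9.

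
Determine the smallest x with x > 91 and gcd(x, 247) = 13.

gcd(x, 247) = 13 forces 13 | x; write x = 13s. Then gcd(13s, 13·19) = 13·gcd(s, 19), so need gcd(s, 19) = 1.
13s > 91 gives s ≥ 8. The least s ≥ 8 coprime to 19 is 8, so x = 13·8 = 104.

104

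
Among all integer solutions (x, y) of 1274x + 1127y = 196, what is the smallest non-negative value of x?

gcd(1274, 1127) = 49 (Euclid: 1274 = 1·1127 + 147; 1127 = 7·147 + 98; 147 = 1·98 + 49; 98 = 2·49 + 0), and 49 | 196.
Extended Euclid: 1274·(8) + 1127·(-9) = 49. Scale by 4: x₀ = 32.
General solution x = x₀ + 23t; reducing mod 23 gives x = 9 (and y = -10).

9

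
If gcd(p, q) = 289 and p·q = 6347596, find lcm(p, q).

For any two positive integers, gcd × lcm equals their product. Hence lcm = 6347596 / 289 = 21964.

21964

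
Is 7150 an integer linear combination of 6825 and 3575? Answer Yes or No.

Yes

By Bézout, 6825m − 3575n = 7150 has integer solutions iff gcd(6825, 3575) | 7150.
Euclid: 6825 = 1·3575 + 3250; 3575 = 1·3250 + 325; 3250 = 10·325 + 0. gcd = 325; 7150 mod 325 = 0. Yes.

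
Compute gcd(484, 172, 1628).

4

gcd(484, 172): 484 = 2·172 + 140; 172 = 1·140 + 32; 140 = 4·32 + 12; 32 = 2·12 + 8; 12 = 1·8 + 4; 8 = 2·4 + 0 → 4
gcd(4, 1628): 1628 = 407·4 + 0 → 4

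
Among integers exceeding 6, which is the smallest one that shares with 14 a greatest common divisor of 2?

14 = 2·7. Any m with gcd(m, 14) = 2 is a multiple of 2, say 2s, with s coprime to 7.
Need s > 6/2, so s ≥ 4. First s ≥ 4 with gcd(s, 7) = 1 is s = 4. Thus m = 2·4 = 8.

8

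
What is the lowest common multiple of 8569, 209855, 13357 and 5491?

19228660464035

8569 = 11 · 19 · 41; 209855 = 5 · 19 · 47²; 13357 = 19² · 37; 5491 = 17² · 19
lcm takes max exponent of each prime: 5 · 11 · 17² · 19² · 37 · 41 · 47² = 19228660464035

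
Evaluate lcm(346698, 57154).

346698 = 2 · 3² · 11 · 17 · 103; 57154 = 2 · 17 · 41²
max exponents: 2 · 3² · 11 · 17 · 41² · 103 = 582799338

582799338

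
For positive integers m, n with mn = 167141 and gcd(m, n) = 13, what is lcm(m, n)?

12857

For any two positive integers, gcd × lcm equals their product. Hence lcm = 167141 / 13 = 12857.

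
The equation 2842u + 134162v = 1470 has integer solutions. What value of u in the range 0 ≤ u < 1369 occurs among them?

gcd(2842, 134162) = 98 (Euclid: 134162 = 47·2842 + 588; 2842 = 4·588 + 490; 588 = 1·490 + 98; 490 = 5·98 + 0), and 98 | 1470.
Extended Euclid: 2842·(-236) + 134162·(5) = 98. Scale by 15: u₀ = -3540.
General solution u = u₀ + 1369t; reducing mod 1369 gives u = 567 (and v = -12).

567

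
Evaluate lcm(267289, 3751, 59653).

267289 = 11² · 47²; 3751 = 11² · 31; 59653 = 11² · 17 · 29
lcm takes max exponent of each prime: 11² · 17 · 29 · 31 · 47² = 4084977787

4084977787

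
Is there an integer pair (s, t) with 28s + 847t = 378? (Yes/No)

Yes

By Bézout, 28s + 847t = 378 has integer solutions iff gcd(28, 847) | 378.
Euclid: 847 = 30·28 + 7; 28 = 4·7 + 0. gcd = 7; 378 mod 7 = 0. Yes.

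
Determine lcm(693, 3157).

693 = 3² · 7 · 11; 3157 = 7 · 11 · 41
max exponents: 3² · 7 · 11 · 41 = 28413

28413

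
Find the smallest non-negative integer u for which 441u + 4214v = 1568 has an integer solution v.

80

Euclid: 4214 = 9·441 + 245; 441 = 1·245 + 196; 245 = 1·196 + 49; 196 = 4·49 + 0 → gcd = 49; 1568 = 49·32.
Back-substitution yields 441·(-19) + 4214·(2) = 49, so one solution is u = -19·32 = -608, v = 2·32 = 64.
Solutions in u differ by 4214/49 = 86; the one in [0, 86) is -608 mod 86 = 80.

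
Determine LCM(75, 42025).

gcd first: 42025 = 560·75 + 25; 75 = 3·25 + 0 → gcd = 25
lcm = 75·42025/gcd = 3151875/25 = 126075

126075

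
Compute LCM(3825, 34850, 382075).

3825 = 3² · 5² · 17; 34850 = 2 · 5² · 17 · 41; 382075 = 5² · 17 · 29 · 31
lcm takes max exponent of each prime: 2 · 3² · 5² · 17 · 29 · 31 · 41 = 281971350

281971350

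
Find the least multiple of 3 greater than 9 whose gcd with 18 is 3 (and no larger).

15

gcd(t, 18) = 3 forces 3 | t; write t = 3s. Then gcd(3s, 3·6) = 3·gcd(s, 6), so need gcd(s, 6) = 1.
3s > 9 gives s ≥ 4. The least s ≥ 4 coprime to 6 is 5, so t = 3·5 = 15.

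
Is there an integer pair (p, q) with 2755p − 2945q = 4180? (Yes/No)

Yes

gcd(2755, 2945): 2945 = 1·2755 + 190; 2755 = 14·190 + 95; 190 = 2·95 + 0 → 95
95 divides 4180, so a solution exists.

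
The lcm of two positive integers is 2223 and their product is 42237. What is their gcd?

gcd·lcm = product, so gcd = 42237/2223 = 19.

19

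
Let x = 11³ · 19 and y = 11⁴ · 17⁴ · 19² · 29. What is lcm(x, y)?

12801817330709

max exponent per prime: 11⁴ · 17⁴ · 19² · 29 = 12801817330709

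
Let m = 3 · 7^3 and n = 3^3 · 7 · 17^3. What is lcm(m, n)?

max exponent per prime: 3^3 · 7^3 · 17^3 = 45499293

45499293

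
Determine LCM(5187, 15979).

4362267

5187 = 3 · 7 · 13 · 19; 15979 = 19 · 29²
max exponents: 3 · 7 · 13 · 19 · 29² = 4362267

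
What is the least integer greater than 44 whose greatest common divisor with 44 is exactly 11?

gcd(t, 44) = 11 forces 11 | t; write t = 11s. Then gcd(11s, 11·4) = 11·gcd(s, 4), so need gcd(s, 4) = 1.
11s > 44 gives s ≥ 5. The least s ≥ 5 coprime to 4 is 5, so t = 11·5 = 55.

55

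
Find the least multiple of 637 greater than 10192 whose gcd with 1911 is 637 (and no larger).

10829

gcd(x, 1911) = 637 forces 637 | x; write x = 637s. Then gcd(637s, 637·3) = 637·gcd(s, 3), so need gcd(s, 3) = 1.
637s > 10192 gives s ≥ 17. The least s ≥ 17 coprime to 3 is 17, so x = 637·17 = 10829.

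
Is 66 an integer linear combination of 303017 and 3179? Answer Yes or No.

Yes

By Bézout, 303017m + 3179n = 66 has integer solutions iff gcd(303017, 3179) | 66.
Euclid: 303017 = 95·3179 + 1012; 3179 = 3·1012 + 143; 1012 = 7·143 + 11; 143 = 13·11 + 0. gcd = 11; 66 mod 11 = 0. Yes.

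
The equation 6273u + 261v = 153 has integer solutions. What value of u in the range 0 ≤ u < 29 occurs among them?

gcd(6273, 261) = 9 (Euclid: 6273 = 24·261 + 9; 261 = 29·9 + 0), and 9 | 153.
Extended Euclid: 6273·(1) + 261·(-24) = 9. Scale by 17: u₀ = 17.
General solution u = u₀ + 29t; reducing mod 29 gives u = 17 (and v = -408).

17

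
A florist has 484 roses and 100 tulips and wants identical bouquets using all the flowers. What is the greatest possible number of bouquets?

4

Euclid: 484 = 4·100 + 84; 100 = 1·84 + 16; 84 = 5·16 + 4; 16 = 4·4 + 0. Last nonzero remainder: 4.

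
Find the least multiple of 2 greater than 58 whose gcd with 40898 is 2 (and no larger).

60

40898 = 2·20449. Any m with gcd(m, 40898) = 2 is a multiple of 2, say 2s, with s coprime to 20449.
Need s > 58/2, so s ≥ 30. First s ≥ 30 with gcd(s, 20449) = 1 is s = 30. Thus m = 2·30 = 60.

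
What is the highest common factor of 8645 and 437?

19

Euclid: 8645 = 19·437 + 342; 437 = 1·342 + 95; 342 = 3·95 + 57; 95 = 1·57 + 38; 57 = 1·38 + 19; 38 = 2·19 + 0. Last nonzero remainder: 19.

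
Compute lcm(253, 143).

3289

253 = 11 · 23; 143 = 11 · 13
max exponents: 11 · 13 · 23 = 3289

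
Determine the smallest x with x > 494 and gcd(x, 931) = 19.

513

931 = 19·49. Any x with gcd(x, 931) = 19 is a multiple of 19, say 19s, with s coprime to 49.
Need s > 494/19, so s ≥ 27. First s ≥ 27 with gcd(s, 49) = 1 is s = 27. Thus x = 19·27 = 513.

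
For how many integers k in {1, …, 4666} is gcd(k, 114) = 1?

1473

114 = 2·3·19. Inclusion–exclusion on these primes:
4666 − ⌊4666/2⌋ − ⌊4666/3⌋ − ⌊4666/19⌋ + ⌊4666/6⌋ + ⌊4666/38⌋ + ⌊4666/57⌋ − ⌊4666/114⌋ = 1473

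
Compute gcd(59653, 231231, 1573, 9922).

59653 = 11² · 17 · 29; 231231 = 3 · 7² · 11² · 13; 1573 = 11² · 13; 9922 = 2 · 11² · 41
gcd takes min exponent of each prime: 11² = 121

121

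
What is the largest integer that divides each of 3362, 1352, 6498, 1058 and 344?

2

gcd(3362, 1352): 3362 = 2·1352 + 658; 1352 = 2·658 + 36; 658 = 18·36 + 10; 36 = 3·10 + 6; 10 = 1·6 + 4; 6 = 1·4 + 2; 4 = 2·2 + 0 → 2
gcd(2, 6498): 6498 = 3249·2 + 0 → 2
gcd(2, 1058): 1058 = 529·2 + 0 → 2
gcd(2, 344): 344 = 172·2 + 0 → 2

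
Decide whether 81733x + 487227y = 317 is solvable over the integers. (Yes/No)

Yes

By Bézout, 81733x + 487227y = 317 has integer solutions iff gcd(81733, 487227) | 317.
Euclid: 487227 = 5·81733 + 78562; 81733 = 1·78562 + 3171; 78562 = 24·3171 + 2458; 3171 = 1·2458 + 713; 2458 = 3·713 + 319; 713 = 2·319 + 75; 319 = 4·75 + 19; 75 = 3·19 + 18; 19 = 1·18 + 1; 18 = 18·1 + 0. gcd = 1; 317 mod 1 = 0. Yes.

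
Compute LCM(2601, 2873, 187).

2601 = 3² · 17²; 2873 = 13² · 17; 187 = 11 · 17
lcm takes max exponent of each prime: 3² · 11 · 13² · 17² = 4835259

4835259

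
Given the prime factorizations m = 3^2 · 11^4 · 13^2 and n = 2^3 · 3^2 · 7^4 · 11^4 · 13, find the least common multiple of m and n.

max exponent per prime: 2^3 · 3^2 · 7^4 · 11^4 · 13^2 = 427742202888

427742202888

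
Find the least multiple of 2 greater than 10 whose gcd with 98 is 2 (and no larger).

12

Multiples of 2 above 10: 2·6, 2·7, … . Need the cofactor coprime to 98/2 = 49.
Checking s = 6, 7, … the first with gcd(s, 49) = 1 is s = 6, giving 12.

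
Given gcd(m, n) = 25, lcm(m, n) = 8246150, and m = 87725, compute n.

2350

Using mn = gcd(m,n)·lcm(m,n) = 25·8246150 = 206153750, we get n = 206153750/87725 = 2350.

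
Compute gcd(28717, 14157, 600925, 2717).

13

28717 = 13 · 47²; 14157 = 3² · 11² · 13; 600925 = 5² · 13 · 43²; 2717 = 11 · 13 · 19
gcd takes min exponent of each prime: 13 = 13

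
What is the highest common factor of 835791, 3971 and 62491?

209

gcd(835791, 3971): 835791 = 210·3971 + 1881; 3971 = 2·1881 + 209; 1881 = 9·209 + 0 → 209
gcd(209, 62491): 62491 = 299·209 + 0 → 209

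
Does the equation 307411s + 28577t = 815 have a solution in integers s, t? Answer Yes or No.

No

gcd(307411, 28577): 307411 = 10·28577 + 21641; 28577 = 1·21641 + 6936; 21641 = 3·6936 + 833; 6936 = 8·833 + 272; 833 = 3·272 + 17; 272 = 16·17 + 0 → 17
17 does not divide 815, so a solution does not exist.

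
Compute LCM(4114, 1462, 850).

4422550

4114 = 2 · 11² · 17; 1462 = 2 · 17 · 43; 850 = 2 · 5² · 17
lcm takes max exponent of each prime: 2 · 5² · 11² · 17 · 43 = 4422550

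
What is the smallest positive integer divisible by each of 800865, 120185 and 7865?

179176725585

800865 = 3² · 5 · 13 · 37²; 120185 = 5 · 13 · 43²; 7865 = 5 · 11² · 13
lcm takes max exponent of each prime: 3² · 5 · 11² · 13 · 37² · 43² = 179176725585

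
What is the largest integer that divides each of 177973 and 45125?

361

Euclid: 177973 = 3·45125 + 42598; 45125 = 1·42598 + 2527; 42598 = 16·2527 + 2166; 2527 = 1·2166 + 361; 2166 = 6·361 + 0. Last nonzero remainder: 361.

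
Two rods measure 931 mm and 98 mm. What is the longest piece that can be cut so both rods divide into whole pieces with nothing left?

Euclid: 931 = 9·98 + 49; 98 = 2·49 + 0. Last nonzero remainder: 49.

49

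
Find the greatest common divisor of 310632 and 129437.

7

Euclid: 310632 = 2·129437 + 51758; 129437 = 2·51758 + 25921; 51758 = 1·25921 + 25837; 25921 = 1·25837 + 84; 25837 = 307·84 + 49; 84 = 1·49 + 35; 49 = 1·35 + 14; 35 = 2·14 + 7; 14 = 2·7 + 0. Last nonzero remainder: 7.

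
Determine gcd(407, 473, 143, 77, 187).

11

gcd(407, 473): 473 = 1·407 + 66; 407 = 6·66 + 11; 66 = 6·11 + 0 → 11
gcd(11, 143): 143 = 13·11 + 0 → 11
gcd(11, 77): 77 = 7·11 + 0 → 11
gcd(11, 187): 187 = 17·11 + 0 → 11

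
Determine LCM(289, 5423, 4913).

1567247

289 = 17²; 5423 = 11 · 17 · 29; 4913 = 17³
lcm takes max exponent of each prime: 11 · 17³ · 29 = 1567247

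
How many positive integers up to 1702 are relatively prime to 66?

66 = 2·3·11. Inclusion–exclusion on these primes:
1702 − ⌊1702/2⌋ − ⌊1702/3⌋ − ⌊1702/11⌋ + ⌊1702/6⌋ + ⌊1702/22⌋ + ⌊1702/33⌋ − ⌊1702/66⌋ = 516

516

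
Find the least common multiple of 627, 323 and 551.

309111

627 = 3 · 11 · 19; 323 = 17 · 19; 551 = 19 · 29
lcm takes max exponent of each prime: 3 · 11 · 17 · 19 · 29 = 309111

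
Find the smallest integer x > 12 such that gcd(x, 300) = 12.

24

Multiples of 12 above 12: 12·2, 12·3, … . Need the cofactor coprime to 300/12 = 25.
Checking s = 2, 3, … the first with gcd(s, 25) = 1 is s = 2, giving 24.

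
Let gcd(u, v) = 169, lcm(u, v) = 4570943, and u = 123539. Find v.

Using uv = gcd(u,v)·lcm(u,v) = 169·4570943 = 772489367, we get v = 772489367/123539 = 6253.

6253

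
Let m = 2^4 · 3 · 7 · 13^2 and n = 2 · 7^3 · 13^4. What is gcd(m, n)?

2366

min exponent per shared prime: 2 · 7 · 13^2 = 2366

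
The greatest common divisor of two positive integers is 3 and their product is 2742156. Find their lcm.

gcd·lcm = product, so lcm = 2742156/3 = 914052.

914052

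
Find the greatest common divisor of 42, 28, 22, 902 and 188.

2

gcd(42, 28): 42 = 1·28 + 14; 28 = 2·14 + 0 → 14
gcd(14, 22): 22 = 1·14 + 8; 14 = 1·8 + 6; 8 = 1·6 + 2; 6 = 3·2 + 0 → 2
gcd(2, 902): 902 = 451·2 + 0 → 2
gcd(2, 188): 188 = 94·2 + 0 → 2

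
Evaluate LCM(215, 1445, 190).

2361130

215 = 5 · 43; 1445 = 5 · 17²; 190 = 2 · 5 · 19
lcm takes max exponent of each prime: 2 · 5 · 17² · 19 · 43 = 2361130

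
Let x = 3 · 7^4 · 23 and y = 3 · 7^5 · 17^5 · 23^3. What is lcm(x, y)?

max exponent per prime: 3 · 7^5 · 17^5 · 23^3 = 871042949400099

871042949400099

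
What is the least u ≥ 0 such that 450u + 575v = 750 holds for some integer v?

Reduce mod 575: 450u ≡ 750 (mod 575). With g = gcd(450, 575) = 25 dividing 750, divide through: 18u ≡ 30 (mod 23).
Since gcd(18, 23) = 1, u ≡ 30·(18)⁻¹ ≡ 17 (mod 23). Smallest non-negative: 17.

17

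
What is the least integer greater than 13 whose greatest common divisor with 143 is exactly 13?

gcd(a, 143) = 13 forces 13 | a; write a = 13s. Then gcd(13s, 13·11) = 13·gcd(s, 11), so need gcd(s, 11) = 1.
13s > 13 gives s ≥ 2. The least s ≥ 2 coprime to 11 is 2, so a = 13·2 = 26.

26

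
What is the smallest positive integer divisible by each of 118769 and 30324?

gcd first: 118769 = 3·30324 + 27797; 30324 = 1·27797 + 2527; 27797 = 11·2527 + 0 → gcd = 2527
lcm = 118769·30324/gcd = 3601551156/2527 = 1425228

1425228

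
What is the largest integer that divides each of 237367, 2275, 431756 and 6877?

13

gcd(237367, 2275): 237367 = 104·2275 + 767; 2275 = 2·767 + 741; 767 = 1·741 + 26; 741 = 28·26 + 13; 26 = 2·13 + 0 → 13
gcd(13, 431756): 431756 = 33212·13 + 0 → 13
gcd(13, 6877): 6877 = 529·13 + 0 → 13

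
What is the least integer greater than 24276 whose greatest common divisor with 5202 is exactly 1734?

27744

Multiples of 1734 above 24276: 1734·15, 1734·16, … . Need the cofactor coprime to 5202/1734 = 3.
Checking s = 15, 16, … the first with gcd(s, 3) = 1 is s = 16, giving 27744.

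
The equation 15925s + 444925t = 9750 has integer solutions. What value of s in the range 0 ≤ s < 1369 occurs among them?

gcd(15925, 444925) = 325 (Euclid: 444925 = 27·15925 + 14950; 15925 = 1·14950 + 975; 14950 = 15·975 + 325; 975 = 3·325 + 0), and 325 | 9750.
Extended Euclid: 15925·(-447) + 444925·(16) = 325. Scale by 30: s₀ = -13410.
General solution s = s₀ + 1369k; reducing mod 1369 gives s = 280 (and t = -10).

280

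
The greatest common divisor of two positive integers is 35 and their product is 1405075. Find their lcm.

gcd·lcm = product, so lcm = 1405075/35 = 40145.

40145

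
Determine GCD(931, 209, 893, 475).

gcd(931, 209): 931 = 4·209 + 95; 209 = 2·95 + 19; 95 = 5·19 + 0 → 19
gcd(19, 893): 893 = 47·19 + 0 → 19
gcd(19, 475): 475 = 25·19 + 0 → 19

19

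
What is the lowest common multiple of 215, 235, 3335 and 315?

215 = 5 · 43; 235 = 5 · 47; 3335 = 5 · 23 · 29; 315 = 3² · 5 · 7
lcm takes max exponent of each prime: 3² · 5 · 7 · 23 · 29 · 43 · 47 = 424622205

424622205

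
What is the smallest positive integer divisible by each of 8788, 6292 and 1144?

2126696

8788 = 2² · 13³; 6292 = 2² · 11² · 13; 1144 = 2³ · 11 · 13
lcm takes max exponent of each prime: 2³ · 11² · 13³ = 2126696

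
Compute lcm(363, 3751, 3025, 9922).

23068650

lcm(363, 3751) = 363·3751/gcd = 1361613/121 = 11253
lcm(11253, 3025) = 11253·3025/gcd = 34040325/121 = 281325
lcm(281325, 9922) = 281325·9922/gcd = 2791306650/121 = 23068650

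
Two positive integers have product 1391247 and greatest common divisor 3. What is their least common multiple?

gcd·lcm = product, so lcm = 1391247/3 = 463749.

463749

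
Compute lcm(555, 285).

10545

555 = 3 · 5 · 37; 285 = 3 · 5 · 19
max exponents: 3 · 5 · 19 · 37 = 10545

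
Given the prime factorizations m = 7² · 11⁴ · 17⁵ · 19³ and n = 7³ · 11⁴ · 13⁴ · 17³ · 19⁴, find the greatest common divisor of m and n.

min exponent per shared prime: 7² · 11⁴ · 17³ · 19³ = 24175440030203

24175440030203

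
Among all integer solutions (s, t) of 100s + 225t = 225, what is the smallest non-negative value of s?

0

Reduce mod 225: 100s ≡ 225 (mod 225). With g = gcd(100, 225) = 25 dividing 225, divide through: 4s ≡ 9 (mod 9).
Since gcd(4, 9) = 1, s ≡ 9·(4)⁻¹ ≡ 0 (mod 9). Smallest non-negative: 0.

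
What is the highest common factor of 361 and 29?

1

Euclid: 361 = 12·29 + 13; 29 = 2·13 + 3; 13 = 4·3 + 1; 3 = 3·1 + 0. Last nonzero remainder: 1.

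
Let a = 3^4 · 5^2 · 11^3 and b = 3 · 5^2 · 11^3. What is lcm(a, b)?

max exponent per prime: 3^4 · 5^2 · 11^3 = 2695275

2695275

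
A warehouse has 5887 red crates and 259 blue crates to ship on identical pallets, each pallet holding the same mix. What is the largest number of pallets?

7

5887 = 7 · 29²
259 = 7 · 37
Common: 7 = 7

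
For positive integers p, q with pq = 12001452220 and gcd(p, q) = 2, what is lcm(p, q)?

6000726110

For any two positive integers, gcd × lcm equals their product. Hence lcm = 12001452220 / 2 = 6000726110.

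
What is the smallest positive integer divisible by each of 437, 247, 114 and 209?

437 = 19 · 23; 247 = 13 · 19; 114 = 2 · 3 · 19; 209 = 11 · 19
lcm takes max exponent of each prime: 2 · 3 · 11 · 13 · 19 · 23 = 374946

374946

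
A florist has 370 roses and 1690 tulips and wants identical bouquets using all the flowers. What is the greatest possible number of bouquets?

370 = 2 · 5 · 37
1690 = 2 · 5 · 13²
Common: 2 · 5 = 10

10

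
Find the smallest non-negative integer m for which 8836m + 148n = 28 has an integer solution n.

33

gcd(8836, 148) = 4 (Euclid: 8836 = 59·148 + 104; 148 = 1·104 + 44; 104 = 2·44 + 16; 44 = 2·16 + 12; 16 = 1·12 + 4; 12 = 3·4 + 0), and 4 | 28.
Extended Euclid: 8836·(10) + 148·(-597) = 4. Scale by 7: m₀ = 70.
General solution m = m₀ + 37t; reducing mod 37 gives m = 33 (and n = -1970).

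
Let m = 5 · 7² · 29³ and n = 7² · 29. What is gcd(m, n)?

min exponent per shared prime: 7² · 29 = 1421

1421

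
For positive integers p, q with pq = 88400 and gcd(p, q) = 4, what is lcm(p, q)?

gcd·lcm = product, so lcm = 88400/4 = 22100.

22100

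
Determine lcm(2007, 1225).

2458575

gcd first: 2007 = 1·1225 + 782; 1225 = 1·782 + 443; 782 = 1·443 + 339; 443 = 1·339 + 104; 339 = 3·104 + 27; 104 = 3·27 + 23; 27 = 1·23 + 4; 23 = 5·4 + 3; 4 = 1·3 + 1; 3 = 3·1 + 0 → gcd = 1
lcm = 2007·1225/gcd = 2458575/1 = 2458575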